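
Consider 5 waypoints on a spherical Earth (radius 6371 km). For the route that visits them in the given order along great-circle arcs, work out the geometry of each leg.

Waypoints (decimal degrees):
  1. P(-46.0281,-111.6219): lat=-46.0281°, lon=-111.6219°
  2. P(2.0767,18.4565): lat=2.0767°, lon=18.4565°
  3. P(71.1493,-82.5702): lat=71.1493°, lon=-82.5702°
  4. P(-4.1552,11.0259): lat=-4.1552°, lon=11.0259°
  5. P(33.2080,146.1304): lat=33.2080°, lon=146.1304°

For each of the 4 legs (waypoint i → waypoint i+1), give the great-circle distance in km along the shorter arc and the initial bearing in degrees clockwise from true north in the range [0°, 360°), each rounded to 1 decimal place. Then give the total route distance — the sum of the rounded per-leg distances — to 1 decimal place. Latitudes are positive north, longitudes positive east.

Leg 1: dist=13145.1 km, bearing=119.8°
Leg 2: dist=10182.5 km, bearing=341.5°
Leg 3: dist=10573.9 km, bearing=87.9°
Leg 4: dist=14356.5 km, bearing=49.6°
Total: 48258.0 km

Leg 1: φ1=-0.8033419, φ2=0.0362453, Δφ=0.8395871, Δλ=2.2702964 rad; a=sin²(Δφ/2)+cosφ1·cosφ2·sin²(Δλ/2)=0.7364020097; c=2·atan2(√a, √(1-a))=2.063266562; dist=6371·c=13145.071 ≈ 13145.1 km; running total=13145.1 km
Leg 1 bearing: y=sinΔλ·cosφ2=0.76466163, x=cosφ1·sinφ2-sinφ1·cosφ2·cosΔλ=-0.43789149; θ=atan2(y, x)=119.7981° ≈ 119.8°
Leg 2: φ1=0.0362453, φ2=1.2417895, Δφ=1.2055443, Δλ=-1.7632485 rad; a=sin²(Δφ/2)+cosφ1·cosφ2·sin²(Δλ/2)=0.5137322640; c=2·atan2(√a, √(1-a))=1.598264309; dist=6371·c=10182.542 ≈ 10182.5 km; running total=23327.6 km
Leg 2 bearing: y=sinΔλ·cosφ2=-0.31713816, x=cosφ1·sinφ2-sinφ1·cosφ2·cosΔλ=0.94798159; θ=atan2(y, x)=-18.4972° <0 so +360° → 341.5028° ≈ 341.5°
Leg 3: φ1=1.2417895, φ2=-0.0725219, Δφ=-1.3143115, Δλ=1.6335601 rad; a=sin²(Δφ/2)+cosφ1·cosφ2·sin²(Δλ/2)=0.5443922854; c=2·atan2(√a, √(1-a))=1.659697957; dist=6371·c=10573.936 ≈ 10573.9 km; running total=33901.5 km
Leg 3 bearing: y=sinΔλ·cosφ2=0.99540761, x=cosφ1·sinφ2-sinφ1·cosφ2·cosΔλ=0.03579082; θ=atan2(y, x)=87.9408° ≈ 87.9°
Leg 4: φ1=-0.0725219, φ2=0.5795889, Δφ=0.6521109, Δλ=2.3580184 rad; a=sin²(Δφ/2)+cosφ1·cosφ2·sin²(Δλ/2)=0.8154158792; c=2·atan2(√a, √(1-a))=2.253421037; dist=6371·c=14356.545 ≈ 14356.5 km; running total=48258.0 km
Leg 4 bearing: y=sinΔλ·cosφ2=0.59054762, x=cosφ1·sinφ2-sinφ1·cosφ2·cosΔλ=0.50329395; θ=atan2(y, x)=49.5607° ≈ 49.6°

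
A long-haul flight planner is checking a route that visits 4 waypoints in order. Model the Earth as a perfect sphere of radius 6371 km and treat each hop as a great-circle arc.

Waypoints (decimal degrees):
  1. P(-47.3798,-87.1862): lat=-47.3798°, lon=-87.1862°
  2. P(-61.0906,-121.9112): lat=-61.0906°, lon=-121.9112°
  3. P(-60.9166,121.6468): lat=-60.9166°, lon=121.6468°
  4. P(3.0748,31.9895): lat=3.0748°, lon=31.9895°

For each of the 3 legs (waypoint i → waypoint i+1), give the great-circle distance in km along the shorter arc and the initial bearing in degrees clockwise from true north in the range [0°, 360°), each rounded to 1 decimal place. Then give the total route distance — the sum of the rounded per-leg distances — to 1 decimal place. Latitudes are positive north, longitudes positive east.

Leg 1: φ1=-0.8269335, φ2=-1.0662321, Δφ=-0.2392986, Δλ=-0.6060656 rad; a=sin²(Δφ/2)+cosφ1·cosφ2·sin²(Δλ/2)=0.0433985574; c=2·atan2(√a, √(1-a))=0.419720472; dist=6371·c=2674.039 ≈ 2674.0 km; running total=2674.0 km
Leg 1 bearing: y=sinΔλ·cosφ2=-0.27537792, x=cosφ1·sinφ2-sinφ1·cosφ2·cosΔλ=-0.30037891; θ=atan2(y, x)=-137.4864° <0 so +360° → 222.5136° ≈ 222.5°
Leg 2: φ1=-1.0662321, φ2=-1.0631952, Δφ=0.0030369, Δλ=4.2508890 rad; a=sin²(Δφ/2)+cosφ1·cosφ2·sin²(Δλ/2)=0.1698130759; c=2·atan2(√a, √(1-a))=0.849479832; dist=6371·c=5412.036 ≈ 5412.0 km; running total=8086.0 km
Leg 2 bearing: y=sinΔλ·cosφ2=-0.43523100, x=cosφ1·sinφ2-sinφ1·cosφ2·cosΔλ=-0.61194800; θ=atan2(y, x)=-144.5787° <0 so +360° → 215.4213° ≈ 215.4°
Leg 3: φ1=-1.0631952, φ2=0.0536654, Δφ=1.1168606, Δλ=-1.5648151 rad; a=sin²(Δφ/2)+cosφ1·cosφ2·sin²(Δλ/2)=0.5219866002; c=2·atan2(√a, √(1-a))=1.614783711; dist=6371·c=10287.787 ≈ 10287.8 km; running total=18373.8 km
Leg 3 bearing: y=sinΔλ·cosφ2=-0.99854250, x=cosφ1·sinφ2-sinφ1·cosφ2·cosΔλ=0.03129280; θ=atan2(y, x)=-88.2050° <0 so +360° → 271.7950° ≈ 271.8°

Leg 1: dist=2674.0 km, bearing=222.5°
Leg 2: dist=5412.0 km, bearing=215.4°
Leg 3: dist=10287.8 km, bearing=271.8°
Total: 18373.8 km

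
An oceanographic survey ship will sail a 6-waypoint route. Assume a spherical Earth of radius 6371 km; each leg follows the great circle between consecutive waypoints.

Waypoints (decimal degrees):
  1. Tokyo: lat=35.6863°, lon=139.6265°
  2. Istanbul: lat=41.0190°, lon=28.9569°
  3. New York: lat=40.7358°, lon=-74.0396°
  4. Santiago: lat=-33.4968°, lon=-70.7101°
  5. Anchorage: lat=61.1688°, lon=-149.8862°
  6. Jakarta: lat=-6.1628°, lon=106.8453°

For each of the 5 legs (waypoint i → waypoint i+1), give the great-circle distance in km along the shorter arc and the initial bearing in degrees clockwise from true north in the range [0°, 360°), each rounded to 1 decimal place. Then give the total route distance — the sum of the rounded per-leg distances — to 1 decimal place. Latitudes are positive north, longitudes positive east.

Leg 1: dist=8941.5 km, bearing=314.3°
Leg 2: dist=8068.2 km, bearing=309.3°
Leg 3: dist=8261.3 km, bearing=177.1°
Leg 4: dist=12684.8 km, bearing=328.7°
Leg 5: dist=11317.0 km, bearing=278.7°
Total: 49272.8 km

Leg 1: φ1=0.6228434, φ2=0.7159166, Δφ=0.0930732, Δλ=-1.9315489 rad; a=sin²(Δφ/2)+cosφ1·cosφ2·sin²(Δλ/2)=0.4167273588; c=2·atan2(√a, √(1-a))=1.403471352; dist=6371·c=8941.516 ≈ 8941.5 km; running total=8941.5 km
Leg 1 bearing: y=sinΔλ·cosφ2=-0.70592642, x=cosφ1·sinφ2-sinφ1·cosφ2·cosΔλ=0.68842614; θ=atan2(y, x)=-45.7191° <0 so +360° → 314.2809° ≈ 314.3°
Leg 2: φ1=0.7159166, φ2=0.7109738, Δφ=-0.0049428, Δλ=-1.7976280 rad; a=sin²(Δφ/2)+cosφ1·cosφ2·sin²(Δλ/2)=0.3501405860; c=2·atan2(√a, √(1-a))=1.266398408; dist=6371·c=8068.224 ≈ 8068.2 km; running total=17009.7 km
Leg 2 bearing: y=sinΔλ·cosφ2=-0.73831666, x=cosφ1·sinφ2-sinφ1·cosφ2·cosΔλ=0.60419958; θ=atan2(y, x)=-50.7049° <0 so +360° → 309.2951° ≈ 309.3°
Leg 3: φ1=0.7109738, φ2=-0.5846294, Δφ=-1.2956033, Δλ=0.0581107 rad; a=sin²(Δφ/2)+cosφ1·cosφ2·sin²(Δλ/2)=0.3646669315; c=2·atan2(√a, √(1-a))=1.296711397; dist=6371·c=8261.348 ≈ 8261.3 km; running total=25271.0 km
Leg 3 bearing: y=sinΔλ·cosφ2=0.04843224, x=cosφ1·sinφ2-sinφ1·cosφ2·cosΔλ=-0.96145419; θ=atan2(y, x)=177.1162° ≈ 177.1°
Leg 4: φ1=-0.5846294, φ2=1.0675970, Δφ=1.6522264, Δλ=-1.3818836 rad; a=sin²(Δφ/2)+cosφ1·cosφ2·sin²(Δλ/2)=0.7039810294; c=2·atan2(√a, √(1-a))=1.991017133; dist=6371·c=12684.770 ≈ 12684.8 km; running total=37955.8 km
Leg 4 bearing: y=sinΔλ·cosφ2=-0.47365142, x=cosφ1·sinφ2-sinφ1·cosφ2·cosΔλ=0.78052629; θ=atan2(y, x)=-31.2509° <0 so +360° → 328.7491° ≈ 328.7°
Leg 5: φ1=1.0675970, φ2=-0.1075612, Δφ=-1.1751581, Δλ=4.4808100 rad; a=sin²(Δφ/2)+cosφ1·cosφ2·sin²(Δλ/2)=0.6020430736; c=2·atan2(√a, √(1-a))=1.776326443; dist=6371·c=11316.976 ≈ 11317.0 km; running total=49272.8 km
Leg 5 bearing: y=sinΔλ·cosφ2=-0.96768035, x=cosφ1·sinφ2-sinφ1·cosφ2·cosΔλ=0.14813368; θ=atan2(y, x)=-81.2967° <0 so +360° → 278.7033° ≈ 278.7°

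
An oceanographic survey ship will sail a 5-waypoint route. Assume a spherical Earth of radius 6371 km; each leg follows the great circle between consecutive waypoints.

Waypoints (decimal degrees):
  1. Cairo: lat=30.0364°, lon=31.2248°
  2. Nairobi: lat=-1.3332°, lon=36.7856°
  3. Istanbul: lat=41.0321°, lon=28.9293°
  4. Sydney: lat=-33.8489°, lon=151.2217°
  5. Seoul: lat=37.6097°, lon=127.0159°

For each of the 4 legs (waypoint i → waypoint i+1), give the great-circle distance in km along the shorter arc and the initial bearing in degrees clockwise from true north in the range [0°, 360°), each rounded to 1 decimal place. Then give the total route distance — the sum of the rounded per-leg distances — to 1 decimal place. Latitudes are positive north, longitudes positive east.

Leg 1: φ1=0.5242341, φ2=-0.0232687, Δφ=-0.5475028, Δλ=0.0970543 rad; a=sin²(Δφ/2)+cosφ1·cosφ2·sin²(Δλ/2)=0.0751229315; c=2·atan2(√a, √(1-a))=0.555277583; dist=6371·c=3537.673 ≈ 3537.7 km; running total=3537.7 km
Leg 1 bearing: y=sinΔλ·cosφ2=0.09687574, x=cosφ1·sinφ2-sinφ1·cosφ2·cosΔλ=-0.51820170; θ=atan2(y, x)=169.4110° ≈ 169.4°
Leg 2: φ1=-0.0232687, φ2=0.7161452, Δφ=0.7394140, Δλ=-0.1371183 rad; a=sin²(Δφ/2)+cosφ1·cosφ2·sin²(Δλ/2)=0.1341073750; c=2·atan2(√a, √(1-a))=0.749858593; dist=6371·c=4777.349 ≈ 4777.3 km; running total=8315.0 km
Leg 2 bearing: y=sinΔλ·cosφ2=-0.10311027, x=cosφ1·sinφ2-sinφ1·cosφ2·cosΔλ=0.67369030; θ=atan2(y, x)=-8.7018° <0 so +360° → 351.2982° ≈ 351.3°
Leg 3: φ1=0.7161452, φ2=-0.5907748, Δφ=-1.3069200, Δλ=2.1344050 rad; a=sin²(Δφ/2)+cosφ1·cosφ2·sin²(Δλ/2)=0.8501792415; c=2·atan2(√a, √(1-a))=2.346695924; dist=6371·c=14950.800 ≈ 14950.8 km; running total=23265.8 km
Leg 3 bearing: y=sinΔλ·cosφ2=0.70205675, x=cosφ1·sinφ2-sinφ1·cosφ2·cosΔλ=-0.12889655; θ=atan2(y, x)=100.4036° ≈ 100.4°
Leg 4: φ1=-0.5907748, φ2=0.6564131, Δφ=1.2471878, Δλ=-0.4224709 rad; a=sin²(Δφ/2)+cosφ1·cosφ2·sin²(Δλ/2)=0.3699276389; c=2·atan2(√a, √(1-a))=1.307624244; dist=6371·c=8330.874 ≈ 8330.9 km; running total=31596.7 km
Leg 4 bearing: y=sinΔλ·cosφ2=-0.32480857, x=cosφ1·sinφ2-sinφ1·cosφ2·cosΔλ=0.90929869; θ=atan2(y, x)=-19.6571° <0 so +360° → 340.3429° ≈ 340.3°

Leg 1: dist=3537.7 km, bearing=169.4°
Leg 2: dist=4777.3 km, bearing=351.3°
Leg 3: dist=14950.8 km, bearing=100.4°
Leg 4: dist=8330.9 km, bearing=340.3°
Total: 31596.7 km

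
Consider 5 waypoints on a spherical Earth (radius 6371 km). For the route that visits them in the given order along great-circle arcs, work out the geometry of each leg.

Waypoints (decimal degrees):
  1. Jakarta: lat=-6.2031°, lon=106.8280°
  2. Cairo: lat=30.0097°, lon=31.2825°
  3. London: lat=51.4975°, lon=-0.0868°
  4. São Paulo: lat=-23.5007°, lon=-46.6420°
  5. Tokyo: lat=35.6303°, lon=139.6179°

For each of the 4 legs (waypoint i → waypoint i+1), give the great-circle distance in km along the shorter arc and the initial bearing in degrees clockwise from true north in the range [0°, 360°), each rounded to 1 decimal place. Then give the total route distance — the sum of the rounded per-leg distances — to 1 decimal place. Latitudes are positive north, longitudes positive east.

Leg 1: dist=8978.4 km, bearing=301.8°
Leg 2: dist=3514.1 km, bearing=321.8°
Leg 3: dist=9493.9 km, bearing=221.9°
Leg 4: dist=18537.6 km, bearing=337.3°
Total: 40524.0 km

Leg 1: φ1=-0.1082645, φ2=0.5237681, Δφ=0.6320326, Δλ=-1.3185177 rad; a=sin²(Δφ/2)+cosφ1·cosφ2·sin²(Δλ/2)=0.4195797599; c=2·atan2(√a, √(1-a))=1.409254165; dist=6371·c=8978.358 ≈ 8978.4 km; running total=8978.4 km
Leg 1 bearing: y=sinΔλ·cosφ2=-0.83853040, x=cosφ1·sinφ2-sinφ1·cosφ2·cosΔλ=0.52057383; θ=atan2(y, x)=-58.1673° <0 so +360° → 301.8327° ≈ 301.8°
Leg 2: φ1=0.5237681, φ2=0.8988009, Δφ=0.3750329, Δλ=-0.5474976 rad; a=sin²(Δφ/2)+cosφ1·cosφ2·sin²(Δλ/2)=0.0741516688; c=2·atan2(√a, √(1-a))=0.551581813; dist=6371·c=3514.128 ≈ 3514.1 km; running total=12492.5 km
Leg 2 bearing: y=sinΔλ·cosφ2=-0.32406915, x=cosφ1·sinφ2-sinφ1·cosφ2·cosΔλ=0.41181547; θ=atan2(y, x)=-38.2002° <0 so +360° → 321.7998° ≈ 321.8°
Leg 3: φ1=0.8988009, φ2=-0.4101646, Δφ=-1.3089655, Δλ=-0.8125415 rad; a=sin²(Δφ/2)+cosφ1·cosφ2·sin²(Δλ/2)=0.4597358784; c=2·atan2(√a, √(1-a))=1.490180794; dist=6371·c=9493.942 ≈ 9493.9 km; running total=21986.4 km
Leg 3 bearing: y=sinΔλ·cosφ2=-0.66581620, x=cosφ1·sinφ2-sinφ1·cosφ2·cosΔλ=-0.74175737; θ=atan2(y, x)=-138.0882° <0 so +360° → 221.9118° ≈ 221.9°
Leg 4: φ1=-0.4101646, φ2=0.6218660, Δφ=1.0320306, Δλ=3.2508485 rad; a=sin²(Δφ/2)+cosφ1·cosφ2·sin²(Δλ/2)=0.9866152597; c=2·atan2(√a, √(1-a))=2.909688472; dist=6371·c=18537.625 ≈ 18537.6 km; running total=40524.0 km
Leg 4 bearing: y=sinΔλ·cosφ2=-0.08862582, x=cosφ1·sinφ2-sinφ1·cosφ2·cosΔλ=0.21205617; θ=atan2(y, x)=-22.6818° <0 so +360° → 337.3182° ≈ 337.3°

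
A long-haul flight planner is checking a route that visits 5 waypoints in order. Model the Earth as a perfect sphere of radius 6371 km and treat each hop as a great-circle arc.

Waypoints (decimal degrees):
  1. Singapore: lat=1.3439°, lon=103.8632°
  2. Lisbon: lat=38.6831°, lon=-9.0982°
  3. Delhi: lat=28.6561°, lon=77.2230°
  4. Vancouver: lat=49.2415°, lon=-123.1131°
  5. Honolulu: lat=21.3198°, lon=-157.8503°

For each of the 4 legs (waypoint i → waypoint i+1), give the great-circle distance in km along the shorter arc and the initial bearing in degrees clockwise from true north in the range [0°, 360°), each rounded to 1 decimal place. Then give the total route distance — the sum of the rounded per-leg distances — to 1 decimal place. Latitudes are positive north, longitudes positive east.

Leg 1: dist=11880.6 km, bearing=311.3°
Leg 2: dist=7772.4 km, bearing=68.8°
Leg 3: dist=11121.4 km, bearing=13.3°
Leg 4: dist=4356.3 km, bearing=237.2°
Total: 35130.7 km

Leg 1: φ1=0.0234555, φ2=0.6751475, Δφ=0.6516920, Δλ=-1.9715484 rad; a=sin²(Δφ/2)+cosφ1·cosφ2·sin²(Δλ/2)=0.6448919758; c=2·atan2(√a, √(1-a))=1.864797423; dist=6371·c=11880.624 ≈ 11880.6 km; running total=11880.6 km
Leg 1 bearing: y=sinΔλ·cosφ2=-0.71876503, x=cosφ1·sinφ2-sinφ1·cosφ2·cosΔλ=0.63198267; θ=atan2(y, x)=-48.6761° <0 so +360° → 311.3239° ≈ 311.3°
Leg 2: φ1=0.6751475, φ2=0.5001433, Δφ=-0.1750042, Δλ=1.5065892 rad; a=sin²(Δφ/2)+cosφ1·cosφ2·sin²(Δλ/2)=0.3281613821; c=2·atan2(√a, √(1-a))=1.219966468; dist=6371·c=7772.406 ≈ 7772.4 km; running total=19653.0 km
Leg 2 bearing: y=sinΔλ·cosφ2=0.87570567, x=cosφ1·sinφ2-sinφ1·cosφ2·cosΔλ=0.33915414; θ=atan2(y, x)=68.8290° ≈ 68.8°
Leg 3: φ1=0.5001433, φ2=0.8594263, Δφ=0.3592830, Δλ=-3.4965246 rad; a=sin²(Δφ/2)+cosφ1·cosφ2·sin²(Δλ/2)=0.5869752412; c=2·atan2(√a, √(1-a))=1.745636229; dist=6371·c=11121.448 ≈ 11121.4 km; running total=30774.4 km
Leg 3 bearing: y=sinΔλ·cosφ2=0.22689038, x=cosφ1·sinφ2-sinφ1·cosφ2·cosΔλ=0.95825987; θ=atan2(y, x)=13.3208° ≈ 13.3°
Leg 4: φ1=0.8594263, φ2=0.3721007, Δφ=-0.4873256, Δλ=-0.6062785 rad; a=sin²(Δφ/2)+cosφ1·cosφ2·sin²(Δλ/2)=0.1124036746; c=2·atan2(√a, √(1-a))=0.683776329; dist=6371·c=4356.339 ≈ 4356.3 km; running total=35130.7 km
Leg 4 bearing: y=sinΔλ·cosφ2=-0.53081839, x=cosφ1·sinφ2-sinφ1·cosφ2·cosΔλ=-0.34250283; θ=atan2(y, x)=-122.8315° <0 so +360° → 237.1685° ≈ 237.2°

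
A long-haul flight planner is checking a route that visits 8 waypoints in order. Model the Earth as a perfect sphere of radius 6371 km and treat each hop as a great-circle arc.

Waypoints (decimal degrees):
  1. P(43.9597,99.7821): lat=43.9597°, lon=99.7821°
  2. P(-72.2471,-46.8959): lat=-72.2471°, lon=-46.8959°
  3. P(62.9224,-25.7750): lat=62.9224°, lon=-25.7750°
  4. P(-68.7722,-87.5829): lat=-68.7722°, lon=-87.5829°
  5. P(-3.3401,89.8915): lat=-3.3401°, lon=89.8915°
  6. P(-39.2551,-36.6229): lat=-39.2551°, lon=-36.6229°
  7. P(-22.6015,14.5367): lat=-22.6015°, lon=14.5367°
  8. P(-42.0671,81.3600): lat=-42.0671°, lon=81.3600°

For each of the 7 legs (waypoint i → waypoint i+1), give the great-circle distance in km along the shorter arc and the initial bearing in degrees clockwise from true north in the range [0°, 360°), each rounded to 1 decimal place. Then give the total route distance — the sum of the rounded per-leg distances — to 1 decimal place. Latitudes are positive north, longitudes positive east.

Leg 1: φ1=0.7672415, φ2=-1.2609498, Δφ=-2.0281913, Δλ=-2.5600140 rad; a=sin²(Δφ/2)+cosφ1·cosφ2·sin²(Δλ/2)=0.9222487734; c=2·atan2(√a, √(1-a))=2.576422615; dist=6371·c=16414.388 ≈ 16414.4 km; running total=16414.4 km
Leg 1 bearing: y=sinΔλ·cosφ2=-0.16750176, x=cosφ1·sinφ2-sinφ1·cosφ2·cosΔλ=-0.50869151; θ=atan2(y, x)=-161.7743° <0 so +360° → 198.2257° ≈ 198.2°
Leg 2: φ1=-1.2609498, φ2=1.0982031, Δφ=2.3591528, Δλ=0.3686292 rad; a=sin²(Δφ/2)+cosφ1·cosφ2·sin²(Δλ/2)=0.8592597521; c=2·atan2(√a, √(1-a))=2.372467641; dist=6371·c=15114.991 ≈ 15115.0 km; running total=31529.4 km
Leg 2 bearing: y=sinΔλ·cosφ2=0.16402431, x=cosφ1·sinφ2-sinφ1·cosφ2·cosΔλ=0.67588886; θ=atan2(y, x)=13.6408° ≈ 13.6°
Leg 3: φ1=1.0982031, φ2=-1.2003013, Δφ=-2.2985044, Δλ=-1.0787514 rad; a=sin²(Δφ/2)+cosφ1·cosφ2·sin²(Δλ/2)=0.8760561100; c=2·atan2(√a, √(1-a))=2.422057590; dist=6371·c=15430.929 ≈ 15430.9 km; running total=46960.3 km
Leg 3 bearing: y=sinΔλ·cosφ2=-0.31912320, x=cosφ1·sinφ2-sinφ1·cosφ2·cosΔλ=-0.57661737; θ=atan2(y, x)=-151.0381° <0 so +360° → 208.9619° ≈ 209.0°
Leg 4: φ1=-1.2003013, φ2=-0.0582957, Δφ=1.1420056, Δλ=3.0975126 rad; a=sin²(Δφ/2)+cosφ1·cosφ2·sin²(Δλ/2)=0.6534006072; c=2·atan2(√a, √(1-a))=1.882626662; dist=6371·c=11994.214 ≈ 11994.2 km; running total=58954.5 km
Leg 4 bearing: y=sinΔλ·cosφ2=0.04399091, x=cosφ1·sinφ2-sinφ1·cosφ2·cosΔλ=-0.95075644; θ=atan2(y, x)=177.3508° ≈ 177.4°
Leg 5: φ1=-0.0582957, φ2=-0.6851307, Δφ=-0.6268350, Δλ=-2.2080928 rad; a=sin²(Δφ/2)+cosφ1·cosφ2·sin²(Δλ/2)=0.7115497389; c=2·atan2(√a, √(1-a))=2.007659669; dist=6371·c=12790.800 ≈ 12790.8 km; running total=71745.3 km
Leg 5 bearing: y=sinΔλ·cosφ2=-0.62233979, x=cosφ1·sinφ2-sinφ1·cosφ2·cosΔλ=-0.65854387; θ=atan2(y, x)=-136.6190° <0 so +360° → 223.3810° ≈ 223.4°
Leg 6: φ1=-0.6851307, φ2=-0.3944706, Δφ=0.2906602, Δλ=0.8929035 rad; a=sin²(Δφ/2)+cosφ1·cosφ2·sin²(Δλ/2)=0.1542405748; c=2·atan2(√a, √(1-a))=0.807206757; dist=6371·c=5142.714 ≈ 5142.7 km; running total=76888.0 km
Leg 6 bearing: y=sinΔλ·cosφ2=0.71907686, x=cosφ1·sinφ2-sinφ1·cosφ2·cosΔλ=0.06877610; θ=atan2(y, x)=84.5366° ≈ 84.5°
Leg 7: φ1=-0.3944706, φ2=-0.7342094, Δφ=-0.3397388, Δλ=1.1662866 rad; a=sin²(Δφ/2)+cosφ1·cosφ2·sin²(Δλ/2)=0.2363874255; c=2·atan2(√a, √(1-a))=1.015464667; dist=6371·c=6469.525 ≈ 6469.5 km; running total=83357.5 km
Leg 7 bearing: y=sinΔλ·cosφ2=0.68244881, x=cosφ1·sinφ2-sinφ1·cosφ2·cosΔλ=-0.50625810; θ=atan2(y, x)=126.5690° ≈ 126.6°

Leg 1: dist=16414.4 km, bearing=198.2°
Leg 2: dist=15115.0 km, bearing=13.6°
Leg 3: dist=15430.9 km, bearing=209.0°
Leg 4: dist=11994.2 km, bearing=177.4°
Leg 5: dist=12790.8 km, bearing=223.4°
Leg 6: dist=5142.7 km, bearing=84.5°
Leg 7: dist=6469.5 km, bearing=126.6°
Total: 83357.5 km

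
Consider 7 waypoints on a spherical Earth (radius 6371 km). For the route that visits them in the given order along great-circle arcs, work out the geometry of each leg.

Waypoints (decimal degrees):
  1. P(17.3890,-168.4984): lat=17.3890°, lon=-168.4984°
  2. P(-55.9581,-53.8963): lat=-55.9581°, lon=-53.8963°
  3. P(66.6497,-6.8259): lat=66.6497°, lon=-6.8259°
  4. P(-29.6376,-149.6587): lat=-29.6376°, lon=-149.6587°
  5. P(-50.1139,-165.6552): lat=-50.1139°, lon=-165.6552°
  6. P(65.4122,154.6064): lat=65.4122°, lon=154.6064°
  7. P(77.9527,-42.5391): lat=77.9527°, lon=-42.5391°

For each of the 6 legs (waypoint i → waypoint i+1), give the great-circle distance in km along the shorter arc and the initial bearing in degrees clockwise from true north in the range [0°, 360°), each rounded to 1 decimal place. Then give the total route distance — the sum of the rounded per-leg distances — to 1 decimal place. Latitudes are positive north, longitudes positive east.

Leg 1: φ1=0.3034953, φ2=-0.9766531, Δφ=-1.2801484, Δλ=2.0001840 rad; a=sin²(Δφ/2)+cosφ1·cosφ2·sin²(Δλ/2)=0.7350215532; c=2·atan2(√a, √(1-a))=2.060135942; dist=6371·c=13125.126 ≈ 13125.1 km; running total=13125.1 km
Leg 1 bearing: y=sinΔλ·cosφ2=0.50898094, x=cosφ1·sinφ2-sinφ1·cosφ2·cosΔλ=-0.72110878; θ=atan2(y, x)=144.7844° ≈ 144.8°
Leg 2: φ1=-0.9766531, φ2=1.1632567, Δφ=2.1399098, Δλ=0.8215335 rad; a=sin²(Δφ/2)+cosφ1·cosφ2·sin²(Δλ/2)=0.8048211507; c=2·atan2(√a, √(1-a))=2.226405585; dist=6371·c=14184.430 ≈ 14184.4 km; running total=27309.5 km
Leg 2 bearing: y=sinΔλ·cosφ2=0.29020517, x=cosφ1·sinφ2-sinφ1·cosφ2·cosΔλ=0.73764302; θ=atan2(y, x)=21.4758° ≈ 21.5°
Leg 3: φ1=1.1632567, φ2=-0.5172737, Δφ=-1.6805304, Δλ=-2.4929026 rad; a=sin²(Δφ/2)+cosφ1·cosφ2·sin²(Δλ/2)=0.8642663570; c=2·atan2(√a, √(1-a))=2.386973841; dist=6371·c=15207.410 ≈ 15207.4 km; running total=42516.9 km
Leg 3 bearing: y=sinΔλ·cosφ2=-0.52510336, x=cosφ1·sinφ2-sinφ1·cosφ2·cosΔλ=0.43989379; θ=atan2(y, x)=-50.0461° <0 so +360° → 309.9539° ≈ 310.0°
Leg 4: φ1=-0.5172737, φ2=-0.8746526, Δφ=-0.3573789, Δλ=-0.2791916 rad; a=sin²(Δφ/2)+cosφ1·cosφ2·sin²(Δλ/2)=0.0423825566; c=2·atan2(√a, √(1-a))=0.414705831; dist=6371·c=2642.091 ≈ 2642.1 km; running total=45159.0 km
Leg 4 bearing: y=sinΔλ·cosφ2=-0.17671852, x=cosφ1·sinφ2-sinφ1·cosφ2·cosΔλ=-0.36209897; θ=atan2(y, x)=-153.9858° <0 so +360° → 206.0142° ≈ 206.0°
Leg 5: φ1=-0.8746526, φ2=1.1416583, Δφ=2.0163108, Δλ=5.5896194 rad; a=sin²(Δφ/2)+cosφ1·cosφ2·sin²(Δλ/2)=0.7462828215; c=2·atan2(√a, √(1-a))=2.085831711; dist=6371·c=13288.834 ≈ 13288.8 km; running total=58447.8 km
Leg 5 bearing: y=sinΔλ·cosφ2=-0.26599760, x=cosφ1·sinφ2-sinφ1·cosφ2·cosΔλ=0.82862800; θ=atan2(y, x)=-17.7971° <0 so +360° → 342.2029° ≈ 342.2°
Leg 6: φ1=1.1416583, φ2=1.3605313, Δφ=0.2188730, Δλ=-3.4408381 rad; a=sin²(Δφ/2)+cosφ1·cosφ2·sin²(Δλ/2)=0.0968442265; c=2·atan2(√a, √(1-a))=0.632906841; dist=6371·c=4032.249 ≈ 4032.2 km; running total=62480.0 km
Leg 6 bearing: y=sinΔλ·cosφ2=0.06153024, x=cosφ1·sinφ2-sinφ1·cosφ2·cosΔλ=0.58828201; θ=atan2(y, x)=5.9710° ≈ 6.0°

Leg 1: dist=13125.1 km, bearing=144.8°
Leg 2: dist=14184.4 km, bearing=21.5°
Leg 3: dist=15207.4 km, bearing=310.0°
Leg 4: dist=2642.1 km, bearing=206.0°
Leg 5: dist=13288.8 km, bearing=342.2°
Leg 6: dist=4032.2 km, bearing=6.0°
Total: 62480.0 km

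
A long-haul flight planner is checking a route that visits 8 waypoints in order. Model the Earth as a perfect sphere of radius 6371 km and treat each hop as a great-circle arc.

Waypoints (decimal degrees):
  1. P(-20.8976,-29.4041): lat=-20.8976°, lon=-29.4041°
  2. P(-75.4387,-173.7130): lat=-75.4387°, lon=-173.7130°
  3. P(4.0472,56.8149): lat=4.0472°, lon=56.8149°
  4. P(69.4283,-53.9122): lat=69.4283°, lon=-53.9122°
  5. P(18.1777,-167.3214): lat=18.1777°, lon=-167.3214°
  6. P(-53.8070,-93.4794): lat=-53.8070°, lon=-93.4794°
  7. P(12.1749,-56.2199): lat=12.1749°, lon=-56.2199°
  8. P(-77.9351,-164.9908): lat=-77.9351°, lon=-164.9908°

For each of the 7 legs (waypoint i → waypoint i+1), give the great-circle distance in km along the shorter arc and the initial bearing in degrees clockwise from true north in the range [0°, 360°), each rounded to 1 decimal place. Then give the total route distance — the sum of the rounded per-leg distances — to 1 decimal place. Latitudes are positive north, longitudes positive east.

Leg 1: dist=9019.4 km, bearing=188.5°
Leg 2: dist=11471.3 km, bearing=232.3°
Leg 3: dist=10377.1 km, bearing=340.8°
Leg 4: dist=8987.4 km, bearing=298.0°
Leg 5: dist=10617.8 km, bearing=145.3°
Leg 6: dist=8138.3 km, bearing=38.2°
Leg 7: dist=11762.5 km, bearing=191.9°
Total: 70373.8 km

Leg 1: φ1=-0.3647319, φ2=-1.3166537, Δφ=-0.9519218, Δλ=-2.5186654 rad; a=sin²(Δφ/2)+cosφ1·cosφ2·sin²(Δλ/2)=0.4227599689; c=2·atan2(√a, √(1-a))=1.415695150; dist=6371·c=9019.394 ≈ 9019.4 km; running total=9019.4 km
Leg 1 bearing: y=sinΔλ·cosφ2=-0.14667969, x=cosφ1·sinφ2-sinφ1·cosφ2·cosΔλ=-0.97704707; θ=atan2(y, x)=-171.4622° <0 so +360° → 188.5378° ≈ 188.5°
Leg 2: φ1=-1.3166537, φ2=0.0706370, Δφ=1.3872907, Δλ=4.0234709 rad; a=sin²(Δφ/2)+cosφ1·cosφ2·sin²(Δλ/2)=0.6138690948; c=2·atan2(√a, √(1-a))=1.800550527; dist=6371·c=11471.307 ≈ 11471.3 km; running total=20490.7 km
Leg 2 bearing: y=sinΔλ·cosφ2=-0.77000921, x=cosφ1·sinφ2-sinφ1·cosφ2·cosΔλ=-0.59600430; θ=atan2(y, x)=-127.7407° <0 so +360° → 232.2593° ≈ 232.3°
Leg 3: φ1=0.0706370, φ2=1.2117524, Δφ=1.1411155, Δλ=-1.9325525 rad; a=sin²(Δφ/2)+cosφ1·cosφ2·sin²(Δλ/2)=0.5289856855; c=2·atan2(√a, √(1-a))=1.628800217; dist=6371·c=10377.086 ≈ 10377.1 km; running total=30867.8 km
Leg 3 bearing: y=sinΔλ·cosφ2=-0.32863685, x=cosφ1·sinφ2-sinφ1·cosφ2·cosΔλ=0.94267552; θ=atan2(y, x)=-19.2196° <0 so +360° → 340.7804° ≈ 340.8°
Leg 4: φ1=1.2117524, φ2=0.3172607, Δφ=-0.8944917, Δλ=-1.9793639 rad; a=sin²(Δφ/2)+cosφ1·cosφ2·sin²(Δλ/2)=0.4202810820; c=2·atan2(√a, √(1-a))=1.410675148; dist=6371·c=8987.411 ≈ 8987.4 km; running total=39855.2 km
Leg 4 bearing: y=sinΔλ·cosφ2=-0.87189215, x=cosφ1·sinφ2-sinφ1·cosφ2·cosΔλ=0.46301584; θ=atan2(y, x)=-62.0296° <0 so +360° → 297.9704° ≈ 298.0°
Leg 5: φ1=0.3172607, φ2=-0.9391093, Δφ=-1.2563700, Δλ=1.2887860 rad; a=sin²(Δφ/2)+cosφ1·cosφ2·sin²(Δλ/2)=0.5478183309; c=2·atan2(√a, √(1-a))=1.666579380; dist=6371·c=10617.777 ≈ 10617.8 km; running total=50473.0 km
Leg 5 bearing: y=sinΔλ·cosφ2=0.56718083, x=cosφ1·sinφ2-sinφ1·cosφ2·cosΔλ=-0.81802172; θ=atan2(y, x)=145.2642° ≈ 145.3°
Leg 6: φ1=-0.9391093, φ2=0.2124921, Δφ=1.1516014, Δλ=0.6503010 rad; a=sin²(Δφ/2)+cosφ1·cosφ2·sin²(Δλ/2)=0.3553927953; c=2·atan2(√a, √(1-a))=1.277390253; dist=6371·c=8138.253 ≈ 8138.3 km; running total=58611.3 km
Leg 6 bearing: y=sinΔλ·cosφ2=0.59180895, x=cosφ1·sinφ2-sinφ1·cosφ2·cosΔλ=0.75240760; θ=atan2(y, x)=38.1869° ≈ 38.2°
Leg 7: φ1=0.2124921, φ2=-1.3602241, Δφ=-1.5727162, Δλ=-1.8984103 rad; a=sin²(Δφ/2)+cosφ1·cosφ2·sin²(Δλ/2)=0.6359923713; c=2·atan2(√a, √(1-a))=1.846251254; dist=6371·c=11762.467 ≈ 11762.5 km; running total=70373.8 km
Leg 7 bearing: y=sinΔλ·cosφ2=-0.19790236, x=cosφ1·sinφ2-sinφ1·cosφ2·cosΔλ=-0.94173189; θ=atan2(y, x)=-168.1321° <0 so +360° → 191.8679° ≈ 191.9°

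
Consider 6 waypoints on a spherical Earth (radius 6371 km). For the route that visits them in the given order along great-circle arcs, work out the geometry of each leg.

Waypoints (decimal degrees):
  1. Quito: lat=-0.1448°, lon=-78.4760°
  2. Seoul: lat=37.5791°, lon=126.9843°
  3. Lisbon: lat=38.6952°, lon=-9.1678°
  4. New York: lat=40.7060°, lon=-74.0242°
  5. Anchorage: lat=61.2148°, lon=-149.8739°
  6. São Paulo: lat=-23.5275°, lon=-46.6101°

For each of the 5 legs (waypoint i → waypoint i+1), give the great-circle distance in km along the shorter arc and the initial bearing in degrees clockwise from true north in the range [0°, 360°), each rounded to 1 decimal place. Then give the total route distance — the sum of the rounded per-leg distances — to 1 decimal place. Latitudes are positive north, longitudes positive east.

Leg 1: dist=15101.9 km, bearing=330.7°
Leg 2: dist=10420.8 km, bearing=327.2°
Leg 3: dist=5422.7 km, bearing=294.1°
Leg 4: dist=5408.2 km, bearing=321.5°
Leg 5: dist=12989.6 km, bearing=90.5°
Total: 49343.2 km

Leg 1: φ1=-0.0025272, φ2=0.6558790, Δφ=0.6584063, Δλ=3.5859587 rad; a=sin²(Δφ/2)+cosφ1·cosφ2·sin²(Δλ/2)=0.8585425037; c=2·atan2(√a, √(1-a))=2.370407312; dist=6371·c=15101.865 ≈ 15101.9 km; running total=15101.9 km
Leg 1 bearing: y=sinΔλ·cosφ2=-0.34068956, x=cosφ1·sinφ2-sinφ1·cosφ2·cosΔλ=0.60804582; θ=atan2(y, x)=-29.2620° <0 so +360° → 330.7380° ≈ 330.7°
Leg 2: φ1=0.6558790, φ2=0.6753586, Δφ=0.0194796, Δλ=-2.3763024 rad; a=sin²(Δφ/2)+cosφ1·cosφ2·sin²(Δλ/2)=0.5324064148; c=2·atan2(√a, √(1-a))=1.635654619; dist=6371·c=10420.756 ≈ 10420.8 km; running total=25522.7 km
Leg 2 bearing: y=sinΔλ·cosφ2=-0.54067659, x=cosφ1·sinφ2-sinφ1·cosφ2·cosΔλ=0.83873007; θ=atan2(y, x)=-32.8073° <0 so +360° → 327.1927° ≈ 327.2°
Leg 3: φ1=0.6753586, φ2=0.7104537, Δφ=0.0350951, Δλ=-1.1319577 rad; a=sin²(Δφ/2)+cosφ1·cosφ2·sin²(Δλ/2)=0.1704424282; c=2·atan2(√a, √(1-a))=0.851154778; dist=6371·c=5422.707 ≈ 5422.7 km; running total=30945.4 km
Leg 3 bearing: y=sinΔλ·cosφ2=-0.68623605, x=cosφ1·sinφ2-sinφ1·cosφ2·cosΔλ=0.30764802; θ=atan2(y, x)=-65.8527° <0 so +360° → 294.1473° ≈ 294.1°
Leg 4: φ1=0.7104537, φ2=1.0683998, Δφ=0.3579461, Δλ=-1.3238270 rad; a=sin²(Δφ/2)+cosφ1·cosφ2·sin²(Δλ/2)=0.1695868351; c=2·atan2(√a, √(1-a))=0.848877117; dist=6371·c=5408.196 ≈ 5408.2 km; running total=36353.6 km
Leg 4 bearing: y=sinΔλ·cosφ2=-0.46691669, x=cosφ1·sinφ2-sinφ1·cosφ2·cosΔλ=0.58762009; θ=atan2(y, x)=-38.4703° <0 so +360° → 321.5297° ≈ 321.5°
Leg 5: φ1=1.0683998, φ2=-0.4106323, Δφ=-1.4790322, Δλ=1.8022933 rad; a=sin²(Δφ/2)+cosφ1·cosφ2·sin²(Δλ/2)=0.7255783278; c=2·atan2(√a, √(1-a))=2.038857295; dist=6371·c=12989.560 ≈ 12989.6 km; running total=49343.2 km
Leg 5 bearing: y=sinΔλ·cosφ2=0.89241022, x=cosφ1·sinφ2-sinφ1·cosφ2·cosΔλ=-0.00785305; θ=atan2(y, x)=90.5042° ≈ 90.5°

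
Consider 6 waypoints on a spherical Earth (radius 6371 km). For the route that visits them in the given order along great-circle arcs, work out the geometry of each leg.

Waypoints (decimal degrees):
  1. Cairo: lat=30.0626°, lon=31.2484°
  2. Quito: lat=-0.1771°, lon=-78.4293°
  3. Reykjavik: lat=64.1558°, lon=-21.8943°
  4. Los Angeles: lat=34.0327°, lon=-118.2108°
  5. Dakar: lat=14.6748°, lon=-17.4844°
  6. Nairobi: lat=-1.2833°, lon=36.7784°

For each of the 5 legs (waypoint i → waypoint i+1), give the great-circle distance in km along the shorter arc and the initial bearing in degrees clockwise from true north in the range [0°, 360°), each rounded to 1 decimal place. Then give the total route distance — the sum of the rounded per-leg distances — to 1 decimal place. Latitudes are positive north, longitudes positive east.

Leg 1: φ1=0.5246914, φ2=-0.0030910, Δφ=-0.5277823, Δλ=-1.9142370 rad; a=sin²(Δφ/2)+cosφ1·cosφ2·sin²(Δλ/2)=0.6464892961; c=2·atan2(√a, √(1-a))=1.868136978; dist=6371·c=11901.901 ≈ 11901.9 km; running total=11901.9 km
Leg 1 bearing: y=sinΔλ·cosφ2=-0.94159718, x=cosφ1·sinφ2-sinφ1·cosφ2·cosΔλ=0.16600694; θ=atan2(y, x)=-80.0013° <0 so +360° → 279.9987° ≈ 280.0°
Leg 2: φ1=-0.0030910, φ2=1.1197299, Δφ=1.1228209, Δλ=0.9867219 rad; a=sin²(Δφ/2)+cosφ1·cosφ2·sin²(Δλ/2)=0.3812008311; c=2·atan2(√a, √(1-a))=1.330903691; dist=6371·c=8479.187 ≈ 8479.2 km; running total=20381.1 km
Leg 2 bearing: y=sinΔλ·cosφ2=0.36365901, x=cosφ1·sinφ2-sinφ1·cosφ2·cosΔλ=0.90072146; θ=atan2(y, x)=21.9860° ≈ 22.0°
Leg 3: φ1=1.1197299, φ2=0.5939827, Δφ=-0.5257473, Δλ=-1.6810400 rad; a=sin²(Δφ/2)+cosφ1·cosφ2·sin²(Δλ/2)=0.2680281243; c=2·atan2(√a, √(1-a))=1.088354425; dist=6371·c=6933.906 ≈ 6933.9 km; running total=27315.0 km
Leg 3 bearing: y=sinΔλ·cosφ2=-0.82368740, x=cosφ1·sinφ2-sinφ1·cosφ2·cosΔλ=0.32602953; θ=atan2(y, x)=-68.4055° <0 so +360° → 291.5945° ≈ 291.6°
Leg 4: φ1=0.5939827, φ2=0.2561236, Δφ=-0.3378591, Δλ=1.7580073 rad; a=sin²(Δφ/2)+cosφ1·cosφ2·sin²(Δλ/2)=0.5037137494; c=2·atan2(√a, √(1-a))=1.578223894; dist=6371·c=10054.864 ≈ 10054.9 km; running total=37369.9 km
Leg 4 bearing: y=sinΔλ·cosφ2=0.95047639, x=cosφ1·sinφ2-sinφ1·cosφ2·cosΔλ=0.31070801; θ=atan2(y, x)=71.8976° ≈ 71.9°
Leg 5: φ1=0.2561236, φ2=-0.0223978, Δφ=-0.2785214, Δλ=0.9470645 rad; a=sin²(Δφ/2)+cosφ1·cosφ2·sin²(Δλ/2)=0.2203998648; c=2·atan2(√a, √(1-a))=0.977375495; dist=6371·c=6226.859 ≈ 6226.9 km; running total=43596.8 km
Leg 5 bearing: y=sinΔλ·cosφ2=0.81150089, x=cosφ1·sinφ2-sinφ1·cosφ2·cosΔλ=-0.16959174; θ=atan2(y, x)=101.8041° ≈ 101.8°

Leg 1: dist=11901.9 km, bearing=280.0°
Leg 2: dist=8479.2 km, bearing=22.0°
Leg 3: dist=6933.9 km, bearing=291.6°
Leg 4: dist=10054.9 km, bearing=71.9°
Leg 5: dist=6226.9 km, bearing=101.8°
Total: 43596.8 km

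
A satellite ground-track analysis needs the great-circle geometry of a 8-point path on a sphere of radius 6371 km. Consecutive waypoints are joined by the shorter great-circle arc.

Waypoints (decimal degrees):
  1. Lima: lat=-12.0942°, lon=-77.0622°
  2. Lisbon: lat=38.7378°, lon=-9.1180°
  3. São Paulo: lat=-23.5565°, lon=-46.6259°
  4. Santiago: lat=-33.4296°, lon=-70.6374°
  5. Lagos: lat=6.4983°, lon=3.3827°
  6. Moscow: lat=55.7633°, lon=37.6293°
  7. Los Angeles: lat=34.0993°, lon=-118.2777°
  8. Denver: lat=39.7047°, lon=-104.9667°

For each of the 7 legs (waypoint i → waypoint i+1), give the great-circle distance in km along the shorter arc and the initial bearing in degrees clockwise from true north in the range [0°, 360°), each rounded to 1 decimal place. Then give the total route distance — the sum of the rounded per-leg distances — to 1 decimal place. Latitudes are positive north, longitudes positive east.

Leg 1: dist=9014.1 km, bearing=47.0°
Leg 2: dist=7951.7 km, bearing=216.1°
Leg 3: dist=2582.1 km, bearing=239.5°
Leg 4: dist=8945.5 km, bearing=75.6°
Leg 5: dist=6254.1 km, bearing=22.4°
Leg 6: dist=9764.2 km, bearing=340.2°
Leg 7: dist=1335.7 km, bearing=58.3°
Total: 45847.4 km

Leg 1: φ1=-0.2110836, φ2=0.6761022, Δφ=0.8871858, Δλ=1.1858500 rad; a=sin²(Δφ/2)+cosφ1·cosφ2·sin²(Δλ/2)=0.4223528013; c=2·atan2(√a, √(1-a))=1.414870868; dist=6371·c=9014.142 ≈ 9014.1 km; running total=9014.1 km
Leg 1 bearing: y=sinΔλ·cosφ2=0.72293494, x=cosφ1·sinφ2-sinφ1·cosφ2·cosΔλ=0.67323749; θ=atan2(y, x)=47.0386° ≈ 47.0°
Leg 2: φ1=0.6761022, φ2=-0.4111385, Δφ=-1.0872406, Δλ=-0.6546364 rad; a=sin²(Δφ/2)+cosφ1·cosφ2·sin²(Δλ/2)=0.3414427892; c=2·atan2(√a, √(1-a))=1.248111010; dist=6371·c=7951.715 ≈ 7951.7 km; running total=16965.8 km
Leg 2 bearing: y=sinΔλ·cosφ2=-0.55813143, x=cosφ1·sinφ2-sinφ1·cosφ2·cosΔλ=-0.76676447; θ=atan2(y, x)=-143.9490° <0 so +360° → 216.0510° ≈ 216.1°
Leg 3: φ1=-0.4111385, φ2=-0.5834566, Δφ=-0.1723181, Δλ=-0.4190797 rad; a=sin²(Δφ/2)+cosφ1·cosφ2·sin²(Δλ/2)=0.0405058285; c=2·atan2(√a, √(1-a))=0.405289366; dist=6371·c=2582.099 ≈ 2582.1 km; running total=19547.9 km
Leg 3 bearing: y=sinΔλ·cosφ2=-0.33960052, x=cosφ1·sinφ2-sinφ1·cosφ2·cosΔλ=-0.20032951; θ=atan2(y, x)=-120.5362° <0 so +360° → 239.4638° ≈ 239.5°
Leg 4: φ1=-0.5834566, φ2=0.1134167, Δφ=0.6968733, Δλ=1.2918945 rad; a=sin²(Δφ/2)+cosφ1·cosφ2·sin²(Δλ/2)=0.4170347505; c=2·atan2(√a, √(1-a))=1.404094811; dist=6371·c=8945.488 ≈ 8945.5 km; running total=28493.4 km
Leg 4 bearing: y=sinΔλ·cosφ2=0.95518181, x=cosφ1·sinφ2-sinφ1·cosφ2·cosΔλ=0.24514236; θ=atan2(y, x)=75.6060° ≈ 75.6°
Leg 5: φ1=0.1134167, φ2=0.9732532, Δφ=0.8598365, Δλ=0.5977159 rad; a=sin²(Δφ/2)+cosφ1·cosφ2·sin²(Δλ/2)=0.2221779895; c=2·atan2(√a, √(1-a))=0.981658958; dist=6371·c=6254.149 ≈ 6254.1 km; running total=34747.5 km
Leg 5 bearing: y=sinΔλ·cosφ2=0.31661379, x=cosφ1·sinφ2-sinφ1·cosφ2·cosΔλ=0.76877528; θ=atan2(y, x)=22.3839° ≈ 22.4°
Leg 6: φ1=0.9732532, φ2=0.5951451, Δφ=-0.3781081, Δλ=-2.7210905 rad; a=sin²(Δφ/2)+cosφ1·cosφ2·sin²(Δλ/2)=0.4809061917; c=2·atan2(√a, √(1-a))=1.532599423; dist=6371·c=9764.191 ≈ 9764.2 km; running total=44511.7 km
Leg 6 bearing: y=sinΔλ·cosφ2=-0.33803270, x=cosφ1·sinφ2-sinφ1·cosφ2·cosΔλ=0.94035929; θ=atan2(y, x)=-19.7721° <0 so +360° → 340.2279° ≈ 340.2°
Leg 7: φ1=0.5951451, φ2=0.6929777, Δφ=0.0978327, Δλ=0.2323208 rad; a=sin²(Δφ/2)+cosφ1·cosφ2·sin²(Δλ/2)=0.0109484579; c=2·atan2(√a, √(1-a))=0.209653515; dist=6371·c=1335.703 ≈ 1335.7 km; running total=45847.4 km
Leg 7 bearing: y=sinΔλ·cosφ2=0.17713185, x=cosφ1·sinφ2-sinφ1·cosφ2·cosΔλ=0.10926420; θ=atan2(y, x)=58.3315° ≈ 58.3°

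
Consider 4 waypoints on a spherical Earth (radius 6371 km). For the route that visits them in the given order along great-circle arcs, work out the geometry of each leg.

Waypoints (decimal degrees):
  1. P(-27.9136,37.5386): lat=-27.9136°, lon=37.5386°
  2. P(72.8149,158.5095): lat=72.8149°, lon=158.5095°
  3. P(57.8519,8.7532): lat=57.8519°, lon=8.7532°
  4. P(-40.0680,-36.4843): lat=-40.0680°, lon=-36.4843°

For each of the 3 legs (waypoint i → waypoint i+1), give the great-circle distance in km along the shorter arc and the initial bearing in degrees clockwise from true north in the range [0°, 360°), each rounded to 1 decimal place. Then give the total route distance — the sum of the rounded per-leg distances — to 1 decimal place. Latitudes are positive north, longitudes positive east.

Leg 1: dist=13961.9 km, bearing=18.1°
Leg 2: dist=5303.6 km, bearing=338.8°
Leg 3: dist=11671.7 km, bearing=214.2°
Total: 30937.2 km

Leg 1: φ1=-0.4871842, φ2=1.2708597, Δφ=1.7580440, Δλ=2.1113405 rad; a=sin²(Δφ/2)+cosφ1·cosφ2·sin²(Δλ/2)=0.7907971158; c=2·atan2(√a, √(1-a))=2.191483417; dist=6371·c=13961.941 ≈ 13961.9 km; running total=13961.9 km
Leg 1 bearing: y=sinΔλ·cosφ2=0.25333558, x=cosφ1·sinφ2-sinφ1·cosφ2·cosΔλ=0.77302603; θ=atan2(y, x)=18.1450° ≈ 18.1°
Leg 2: φ1=1.2708597, φ2=1.0097061, Δφ=-0.2611536, Δλ=-2.6137405 rad; a=sin²(Δφ/2)+cosφ1·cosφ2·sin²(Δλ/2)=0.1634711781; c=2·atan2(√a, √(1-a))=0.832461034; dist=6371·c=5303.609 ≈ 5303.6 km; running total=19265.5 km
Leg 2 bearing: y=sinΔλ·cosφ2=-0.26801240, x=cosφ1·sinφ2-sinφ1·cosφ2·cosΔλ=0.68932051; θ=atan2(y, x)=-21.2464° <0 so +360° → 338.7536° ≈ 338.8°
Leg 3: φ1=1.0097061, φ2=-0.6993185, Δφ=-1.7090247, Δλ=-0.7895433 rad; a=sin²(Δφ/2)+cosφ1·cosφ2·sin²(Δλ/2)=0.6291273152; c=2·atan2(√a, √(1-a))=1.832011435; dist=6371·c=11671.745 ≈ 11671.7 km; running total=30937.2 km
Leg 3 bearing: y=sinΔλ·cosφ2=-0.54337384, x=cosφ1·sinφ2-sinφ1·cosφ2·cosΔλ=-0.79877995; θ=atan2(y, x)=-145.7743° <0 so +360° → 214.2257° ≈ 214.2°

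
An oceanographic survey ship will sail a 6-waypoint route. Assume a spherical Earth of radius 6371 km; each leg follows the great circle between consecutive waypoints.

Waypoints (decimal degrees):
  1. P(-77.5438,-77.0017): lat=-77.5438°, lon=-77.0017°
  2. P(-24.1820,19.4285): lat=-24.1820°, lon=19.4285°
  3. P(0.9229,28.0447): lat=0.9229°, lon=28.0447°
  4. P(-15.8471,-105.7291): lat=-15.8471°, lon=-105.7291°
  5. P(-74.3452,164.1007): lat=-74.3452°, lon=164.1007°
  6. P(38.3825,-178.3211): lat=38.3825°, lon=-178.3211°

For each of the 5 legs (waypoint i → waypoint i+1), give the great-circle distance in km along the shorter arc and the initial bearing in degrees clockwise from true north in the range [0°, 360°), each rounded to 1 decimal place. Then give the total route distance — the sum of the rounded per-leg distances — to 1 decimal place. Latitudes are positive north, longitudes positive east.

Leg 1: φ1=-1.3533946, φ2=-0.4220555, Δφ=0.9313391, Δλ=1.6830245 rad; a=sin²(Δφ/2)+cosφ1·cosφ2·sin²(Δλ/2)=0.3110211219; c=2·atan2(√a, √(1-a))=1.183206895; dist=6371·c=7538.211 ≈ 7538.2 km; running total=7538.2 km
Leg 1 bearing: y=sinΔλ·cosφ2=0.90650992, x=cosφ1·sinφ2-sinφ1·cosφ2·cosΔλ=-0.18811619; θ=atan2(y, x)=101.7235° ≈ 101.7°
Leg 2: φ1=-0.4220555, φ2=0.0161076, Δφ=0.4381632, Δλ=0.1503811 rad; a=sin²(Δφ/2)+cosφ1·cosφ2·sin²(Δλ/2)=0.0523808656; c=2·atan2(√a, √(1-a))=0.461830682; dist=6371·c=2942.323 ≈ 2942.3 km; running total=10480.5 km
Leg 2 bearing: y=sinΔλ·cosφ2=0.14979547, x=cosφ1·sinφ2-sinφ1·cosφ2·cosΔλ=0.41965433; θ=atan2(y, x)=19.6440° ≈ 19.6°
Leg 3: φ1=0.0161076, φ2=-0.2765841, Δφ=-0.2926917, Δλ=-2.3347933 rad; a=sin²(Δφ/2)+cosφ1·cosφ2·sin²(Δλ/2)=0.8349159540; c=2·atan2(√a, √(1-a))=2.304778708; dist=6371·c=14683.745 ≈ 14683.7 km; running total=25164.2 km
Leg 3 bearing: y=sinΔλ·cosφ2=-0.69463329, x=cosφ1·sinφ2-sinφ1·cosφ2·cosΔλ=-0.26231623; θ=atan2(y, x)=-110.6882° <0 so +360° → 249.3118° ≈ 249.3°
Leg 4: φ1=-0.2765841, φ2=-1.2975685, Δφ=-1.0209845, Δλ=4.7094184 rad; a=sin²(Δφ/2)+cosφ1·cosφ2·sin²(Δλ/2)=0.3689147798; c=2·atan2(√a, √(1-a))=1.305525698; dist=6371·c=8317.504 ≈ 8317.5 km; running total=33481.7 km
Leg 4 bearing: y=sinΔλ·cosφ2=-0.26983971, x=cosφ1·sinφ2-sinφ1·cosφ2·cosΔλ=-0.92652749; θ=atan2(y, x)=-163.7625° <0 so +360° → 196.2375° ≈ 196.2°
Leg 5: φ1=-1.2975685, φ2=0.6699010, Δφ=1.9674695, Δλ=-5.9763878 rad; a=sin²(Δφ/2)+cosφ1·cosφ2·sin²(Δλ/2)=0.6981144842; c=2·atan2(√a, √(1-a))=1.978202316; dist=6371·c=12603.127 ≈ 12603.1 km; running total=46084.8 km
Leg 5 bearing: y=sinΔλ·cosφ2=0.23673835, x=cosφ1·sinφ2-sinφ1·cosφ2·cosΔλ=0.88710628; θ=atan2(y, x)=14.9421° ≈ 14.9°

Leg 1: dist=7538.2 km, bearing=101.7°
Leg 2: dist=2942.3 km, bearing=19.6°
Leg 3: dist=14683.7 km, bearing=249.3°
Leg 4: dist=8317.5 km, bearing=196.2°
Leg 5: dist=12603.1 km, bearing=14.9°
Total: 46084.8 km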